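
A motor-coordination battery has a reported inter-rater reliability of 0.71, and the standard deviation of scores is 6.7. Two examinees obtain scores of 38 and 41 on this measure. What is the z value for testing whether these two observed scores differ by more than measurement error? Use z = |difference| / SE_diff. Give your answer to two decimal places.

0.59

The standard error of measurement is 6.7000·√(1 − 0.7100) ≈ 6.7000·0.5385 ≈ 3.6081.
Standard error of the difference = 3.6081·√2 ≈ 5.1026
z = |38 − 41| / 5.1026 = 3 / 5.1026 ≈ 0.5879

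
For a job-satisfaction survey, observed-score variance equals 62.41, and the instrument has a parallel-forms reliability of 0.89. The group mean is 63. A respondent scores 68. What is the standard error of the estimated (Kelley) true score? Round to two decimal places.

σ = 62.41^(1/2) = 7.9000
SE_est = 7.9000×√(0.8900×0.1100) ≈ 2.4718

2.47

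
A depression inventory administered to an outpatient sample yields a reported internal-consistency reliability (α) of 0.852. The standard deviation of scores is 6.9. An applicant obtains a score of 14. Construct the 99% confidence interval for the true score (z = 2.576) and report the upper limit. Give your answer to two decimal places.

SEM = 6.9000 * √(1 − 0.8520) = 6.9000 * √0.1480 ≃ 6.9000 * 0.3847 ≃ 2.6545
Half-width = 2.576*2.6545 ≃ 6.8379
Upper limit = 14 + 6.8379 ≃ 20.8379

20.84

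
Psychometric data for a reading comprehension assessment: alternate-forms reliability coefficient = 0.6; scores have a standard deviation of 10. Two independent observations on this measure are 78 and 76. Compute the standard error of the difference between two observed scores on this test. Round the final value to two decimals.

8.94

SEM = 10.0000 × √(1 − 0.6000) = 10.0000 × √0.4000 ≈ 10.0000 × 0.6325 ≈ 6.3246
SE_diff = SEM × √2 ≈ 6.3246 × 1.4142 ≈ 8.9443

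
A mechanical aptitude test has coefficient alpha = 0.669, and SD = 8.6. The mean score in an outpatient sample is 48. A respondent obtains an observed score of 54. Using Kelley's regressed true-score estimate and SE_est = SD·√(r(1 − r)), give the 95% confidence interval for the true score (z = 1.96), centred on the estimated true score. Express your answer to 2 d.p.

[44.08, 59.95]

T̂ = 0.66900(54) + 0.33100(48) ≈ 52.01400
SE_est = SD · √(r(1 − r)) = 8.60000 · √0.22144 ≈ 8.60000 · 0.47057 ≈ 4.04693
CI = 52.01400 ± 1.96 · 4.04693 → [44.08202, 59.94598]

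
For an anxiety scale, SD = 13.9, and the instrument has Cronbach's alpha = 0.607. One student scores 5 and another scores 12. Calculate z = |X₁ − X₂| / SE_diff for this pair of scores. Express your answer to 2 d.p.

SEM = 13.900 · √(1 − 0.607) = 13.900 · √0.393 ≈ 13.900 · 0.627 ≈ 8.714
SE_diff = √2 · SEM ≈ 12.323
z = 7 / 12.323 ≈ 0.568

0.57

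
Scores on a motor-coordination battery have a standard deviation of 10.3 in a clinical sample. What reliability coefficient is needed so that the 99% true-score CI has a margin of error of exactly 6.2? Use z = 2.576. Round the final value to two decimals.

0.95

SEM needed = half-width / z = 6.2/2.576 ≈ 2.407
r = 1 − (2.407/10.3)² ≈ 1 − 0.055 ≈ 0.945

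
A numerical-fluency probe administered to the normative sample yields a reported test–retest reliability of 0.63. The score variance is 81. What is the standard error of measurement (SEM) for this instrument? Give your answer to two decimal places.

5.47

SD = √81 = 9.0000
The standard error of measurement is 9.0000·√(1 − 0.6300) ≈ 9.0000·0.6083 ≈ 5.4745.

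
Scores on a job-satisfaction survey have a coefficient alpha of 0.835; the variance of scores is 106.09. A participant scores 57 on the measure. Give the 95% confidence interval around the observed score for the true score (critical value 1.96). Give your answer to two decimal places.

σ = 106.09^(1/2) = 10.300
The standard error of measurement is 10.300*√(1 − 0.835) ≈ 10.300*0.406 ≈ 4.184.
Margin = 1.96 * 4.184 ≈ 8.200
95% CI: 57 ± 8.200 = [48.800, 65.200]

[48.80, 65.20]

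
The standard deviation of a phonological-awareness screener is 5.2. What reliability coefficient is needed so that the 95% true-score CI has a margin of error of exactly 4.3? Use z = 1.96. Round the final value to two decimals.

Required SEM = 4.3 / 1.96 ≃ 2.194
Required reliability = 1 − (SEM/SD)² = 1 − 0.178 ≃ 0.822

0.82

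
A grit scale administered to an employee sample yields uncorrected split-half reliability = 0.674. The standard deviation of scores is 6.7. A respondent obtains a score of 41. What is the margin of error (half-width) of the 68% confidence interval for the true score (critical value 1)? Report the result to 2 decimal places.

Full-length reliability (Spearman-Brown) = 2(0.674)/(1+0.674) ≈ 0.80526
SEM = 6.70000 × √(1 − 0.80526) = 6.70000 × √0.19474 ≈ 6.70000 × 0.44130 ≈ 2.95669
1 × SEM ≈ 2.95669

2.96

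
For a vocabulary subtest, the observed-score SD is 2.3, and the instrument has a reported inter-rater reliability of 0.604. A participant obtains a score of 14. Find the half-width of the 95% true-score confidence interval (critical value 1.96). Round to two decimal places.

SEM = 2.30000·√(1 − 0.60400) ≈ 1.44736
Margin = 1.96 · 1.44736 ≈ 2.83682

2.84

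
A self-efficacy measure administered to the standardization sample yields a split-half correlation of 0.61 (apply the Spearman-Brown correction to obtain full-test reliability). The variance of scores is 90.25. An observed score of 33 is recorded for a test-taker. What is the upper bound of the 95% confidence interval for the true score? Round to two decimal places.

42.16

SD = √90.25 = 9.500
Spearman-Brown: r = 2(0.61) / (1 + 0.61) = 1.220 / 1.610 ≃ 0.758
The standard error of measurement is 9.500×√(1 − 0.758) ≃ 9.500×0.492 ≃ 4.676.
Margin = 1.96 × 4.676 ≃ 9.164
Upper limit = 33 + 9.164 ≃ 42.164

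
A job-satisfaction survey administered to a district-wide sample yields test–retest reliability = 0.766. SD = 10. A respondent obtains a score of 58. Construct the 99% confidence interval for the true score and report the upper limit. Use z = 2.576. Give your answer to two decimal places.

SEM = 10.0000×√(1 − 0.7660) ≃ 4.8374
Margin = 2.576 × 4.8374 ≃ 12.4610
Upper bound: 58 + 12.4610 = 70.4610

70.46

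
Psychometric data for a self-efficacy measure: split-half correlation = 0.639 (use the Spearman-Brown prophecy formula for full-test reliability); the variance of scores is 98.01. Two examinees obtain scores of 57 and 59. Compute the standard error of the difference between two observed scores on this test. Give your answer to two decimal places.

SD = √98.01 ≃ 9.900
r_full = 2·0.639 / (1 + 0.639) ≃ 0.780
The standard error of measurement is 9.900*√(1 − 0.780) ≃ 9.900*0.469 ≃ 4.646.
SE_diff = SEM * √2 ≃ 4.646 * 1.414 ≃ 6.571

6.57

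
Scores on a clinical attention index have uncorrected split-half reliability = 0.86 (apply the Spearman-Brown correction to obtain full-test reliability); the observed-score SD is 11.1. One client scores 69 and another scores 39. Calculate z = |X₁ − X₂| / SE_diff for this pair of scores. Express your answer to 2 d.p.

Spearman-Brown: r = 2(0.86) / (1 + 0.86) = 1.720 / 1.860 ≈ 0.925
The standard error of measurement is 11.100·√(1 − 0.925) ≈ 11.100·0.274 ≈ 3.045.
SE_diff = SEM · √2 ≈ 3.045 · 1.414 ≈ 4.307
z = |69 − 39| / 4.307 = 30 / 4.307 ≈ 6.966

6.97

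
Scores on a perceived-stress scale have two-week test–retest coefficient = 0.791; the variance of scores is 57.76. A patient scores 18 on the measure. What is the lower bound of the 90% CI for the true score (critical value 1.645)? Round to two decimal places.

12.28

SD = √57.76 ≃ 7.60000
SEM = 7.60000 * √(1 − 0.79100) = 7.60000 * √0.20900 ≃ 7.60000 * 0.45717 ≃ 3.47446
1.645 * SEM ≃ 5.71548
Lower bound: 18 − 5.71548 = 12.28452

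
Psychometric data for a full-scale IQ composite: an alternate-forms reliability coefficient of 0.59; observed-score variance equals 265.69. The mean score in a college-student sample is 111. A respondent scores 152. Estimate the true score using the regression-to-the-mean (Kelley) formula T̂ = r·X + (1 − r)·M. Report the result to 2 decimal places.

135.19

T̂ = r·X + (1 − r)·M = 0.5900×152 + 0.4100×111 = 89.6800 + 45.5100 ≈ 135.1900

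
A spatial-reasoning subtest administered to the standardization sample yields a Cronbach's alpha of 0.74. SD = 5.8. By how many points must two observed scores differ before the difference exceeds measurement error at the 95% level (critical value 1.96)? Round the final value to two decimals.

SEM = 5.800 * √(1 − 0.740) = 5.800 * √0.260 ≃ 5.800 * 0.510 ≃ 2.957
SE_diff = √2 * SEM ≃ 4.182
Smallest detectable difference = 1.96*4.182 ≃ 8.198

8.20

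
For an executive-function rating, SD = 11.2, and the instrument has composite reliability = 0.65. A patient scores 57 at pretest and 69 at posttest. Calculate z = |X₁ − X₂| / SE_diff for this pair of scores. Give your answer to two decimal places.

1.28

The standard error of measurement is 11.200*√(1 − 0.650) ≈ 11.200*0.592 ≈ 6.626.
Standard error of the difference = 6.626·√2 ≈ 9.371
z = 12 / 9.371 ≈ 1.281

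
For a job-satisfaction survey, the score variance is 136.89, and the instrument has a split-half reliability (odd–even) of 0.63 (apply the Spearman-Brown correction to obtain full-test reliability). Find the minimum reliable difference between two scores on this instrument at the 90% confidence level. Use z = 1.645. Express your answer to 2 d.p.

12.97

σ = 136.89^(1/2) = 11.7000
r_full = 2·0.63 / (1 + 0.63) ≈ 0.7730
SEM = 11.7000 × √(1 − 0.7730) = 11.7000 × √0.2270 ≈ 11.7000 × 0.4764 ≈ 5.5743
Standard error of the difference = 5.5743·√2 ≈ 7.8833
Minimum reliable difference = 1.645 × SE_diff ≈ 1.645 × 7.8833 ≈ 12.9680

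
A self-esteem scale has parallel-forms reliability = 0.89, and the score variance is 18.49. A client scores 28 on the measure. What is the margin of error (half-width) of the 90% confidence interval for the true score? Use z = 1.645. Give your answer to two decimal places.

2.35

SD = √18.49 ≈ 4.3000
SEM = 4.3000 * √(1 − 0.8900) = 4.3000 * √0.1100 ≈ 4.3000 * 0.3317 ≈ 1.4261
Half-width = 1.645*1.4261 ≈ 2.3460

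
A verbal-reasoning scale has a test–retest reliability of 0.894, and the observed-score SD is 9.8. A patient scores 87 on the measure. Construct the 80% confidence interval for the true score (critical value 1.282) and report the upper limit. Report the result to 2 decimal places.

SEM = 9.800·√(1 − 0.894) ≈ 3.191
1.282 · SEM ≈ 4.090
Upper bound: 87 + 4.090 = 91.090

91.09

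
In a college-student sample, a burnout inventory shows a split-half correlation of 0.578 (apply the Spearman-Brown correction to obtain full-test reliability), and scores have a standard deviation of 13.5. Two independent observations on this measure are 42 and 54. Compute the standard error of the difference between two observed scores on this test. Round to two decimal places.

9.87

Full-length reliability (Spearman-Brown) = 2(0.578)/(1+0.578) ≃ 0.733
The standard error of measurement is 13.500·√(1 − 0.733) ≃ 13.500·0.517 ≃ 6.981.
SE_diff = √2 · SEM ≃ 9.873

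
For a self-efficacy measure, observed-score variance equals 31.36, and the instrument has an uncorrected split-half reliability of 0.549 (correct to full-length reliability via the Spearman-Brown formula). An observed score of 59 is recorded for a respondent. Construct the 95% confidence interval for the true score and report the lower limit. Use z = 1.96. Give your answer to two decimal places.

53.08

SD = √31.36 = 5.6000
Full-length reliability (Spearman-Brown) = 2(0.549)/(1+0.549) ≈ 0.7088
SEM = 5.6000 · √(1 − 0.7088) = 5.6000 · √0.2912 ≈ 5.6000 · 0.5396 ≈ 3.0217
Margin = 1.96 · 3.0217 ≈ 5.9225
Lower limit = 59 − 5.9225 ≈ 53.0775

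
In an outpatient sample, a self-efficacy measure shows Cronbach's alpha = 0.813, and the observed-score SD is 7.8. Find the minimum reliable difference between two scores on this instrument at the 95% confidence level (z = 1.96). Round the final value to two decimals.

9.35

SEM = 7.8000 · √(1 − 0.8130) = 7.8000 · √0.1870 ≈ 7.8000 · 0.4324 ≈ 3.3730
Standard error of the difference = 3.3730·√2 ≈ 4.7701
Smallest detectable difference = 1.96·4.7701 ≈ 9.3495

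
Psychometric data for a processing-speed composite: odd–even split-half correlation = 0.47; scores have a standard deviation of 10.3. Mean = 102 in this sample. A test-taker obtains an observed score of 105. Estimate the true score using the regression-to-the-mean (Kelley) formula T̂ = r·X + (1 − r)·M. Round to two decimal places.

103.92

Spearman-Brown: r = 2(0.47) / (1 + 0.47) = 0.9400 / 1.4700 ≈ 0.6395
T̂ = 0.6395(105) + 0.3605(102) ≈ 103.9184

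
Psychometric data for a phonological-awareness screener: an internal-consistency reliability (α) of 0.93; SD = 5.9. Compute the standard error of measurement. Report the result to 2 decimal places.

1.56

SEM = 5.900*√(1 − 0.930) ≈ 1.561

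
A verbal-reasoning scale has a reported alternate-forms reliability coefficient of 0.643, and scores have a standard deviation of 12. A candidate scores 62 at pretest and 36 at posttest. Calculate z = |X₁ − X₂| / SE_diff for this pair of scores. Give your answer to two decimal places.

SEM = 12.0000 * √(1 − 0.6430) = 12.0000 * √0.3570 ≃ 12.0000 * 0.5975 ≃ 7.1699
Standard error of the difference = 7.1699·√2 ≃ 10.1398
z = 26 / 10.1398 ≃ 2.5641

2.56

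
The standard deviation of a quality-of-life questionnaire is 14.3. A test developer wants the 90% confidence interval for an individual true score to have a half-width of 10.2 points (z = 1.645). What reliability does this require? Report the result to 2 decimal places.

SEM needed = half-width / z = 10.2/1.645 ≈ 6.20061
Required reliability = 1 − (SEM/SD)² = 1 − 0.18802 ≈ 0.81198

0.81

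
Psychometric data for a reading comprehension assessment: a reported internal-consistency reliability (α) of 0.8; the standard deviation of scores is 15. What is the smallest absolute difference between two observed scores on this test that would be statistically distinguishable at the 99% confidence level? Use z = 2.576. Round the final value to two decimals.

24.44

SEM = 15.0000 · √(1 − 0.8000) = 15.0000 · √0.2000 ≃ 15.0000 · 0.4472 ≃ 6.7082
SE_diff = SEM · √2 ≃ 6.7082 · 1.4142 ≃ 9.4868
Minimum reliable difference = 2.576 · SE_diff ≃ 2.576 · 9.4868 ≃ 24.4381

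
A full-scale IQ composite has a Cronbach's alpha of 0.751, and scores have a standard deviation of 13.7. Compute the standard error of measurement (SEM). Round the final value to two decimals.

6.84

The standard error of measurement is 13.7000*√(1 − 0.7510) ≈ 13.7000*0.4990 ≈ 6.8363.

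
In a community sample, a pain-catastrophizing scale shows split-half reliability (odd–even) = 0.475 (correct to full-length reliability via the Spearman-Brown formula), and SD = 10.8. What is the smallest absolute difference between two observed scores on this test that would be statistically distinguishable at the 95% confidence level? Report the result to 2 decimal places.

17.86

Full-length reliability (Spearman-Brown) = 2(0.475)/(1+0.475) ≃ 0.6441
SEM = 10.8000×√(1 − 0.6441) ≃ 6.4433
SE_diff = √2 × SEM ≃ 9.1122
Smallest detectable difference = 1.96×9.1122 ≃ 17.8599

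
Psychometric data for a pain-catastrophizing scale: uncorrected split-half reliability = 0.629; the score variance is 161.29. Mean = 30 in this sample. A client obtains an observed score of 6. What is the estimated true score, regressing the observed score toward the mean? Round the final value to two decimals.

Full-length reliability (Spearman-Brown) = 2(0.629)/(1+0.629) ≈ 0.7723
Estimated true score = 0.7723·6 + (1 − 0.7723)·30 ≈ 11.4659

11.47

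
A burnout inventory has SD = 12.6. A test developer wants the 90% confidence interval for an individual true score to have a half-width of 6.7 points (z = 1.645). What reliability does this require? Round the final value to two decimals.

0.90

Required SEM = 6.7 / 1.645 ≃ 4.073
r = 1 − (4.073/12.6)² ≃ 1 − 0.104 ≃ 0.896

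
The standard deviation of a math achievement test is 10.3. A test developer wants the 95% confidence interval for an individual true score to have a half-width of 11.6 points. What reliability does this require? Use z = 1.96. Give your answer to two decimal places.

Required SEM = 11.6 / 1.96 ≈ 5.918
Required reliability = 1 − (SEM/SD)² = 1 − 0.330 ≈ 0.670

0.67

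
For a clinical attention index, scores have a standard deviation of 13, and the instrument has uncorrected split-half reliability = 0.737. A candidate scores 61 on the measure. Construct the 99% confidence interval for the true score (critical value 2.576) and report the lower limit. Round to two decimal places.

47.97

Full-length reliability (Spearman-Brown) = 2(0.737)/(1+0.737) ≈ 0.8486
SEM = 13.0000·√(1 − 0.8486) ≈ 5.0585
Margin = 2.576 · 5.0585 ≈ 13.0307
Lower limit = 61 − 13.0307 ≈ 47.9693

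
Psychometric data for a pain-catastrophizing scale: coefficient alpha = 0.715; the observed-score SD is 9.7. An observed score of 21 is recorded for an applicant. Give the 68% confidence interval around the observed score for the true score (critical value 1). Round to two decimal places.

[15.82, 26.18]

SEM = 9.7000 * √(1 − 0.7150) = 9.7000 * √0.2850 ≈ 9.7000 * 0.5339 ≈ 5.1784
Half-width = 1*5.1784 ≈ 5.1784
68% CI: 21 ± 5.1784 = [15.8216, 26.1784]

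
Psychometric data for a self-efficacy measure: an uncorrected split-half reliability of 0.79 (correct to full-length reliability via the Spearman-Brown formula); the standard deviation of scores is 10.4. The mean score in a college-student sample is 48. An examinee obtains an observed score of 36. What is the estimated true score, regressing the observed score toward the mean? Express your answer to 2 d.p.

r_full = 2·0.79 / (1 + 0.79) ≈ 0.8827
T̂ = 0.8827(36) + 0.1173(48) ≈ 37.4078

37.41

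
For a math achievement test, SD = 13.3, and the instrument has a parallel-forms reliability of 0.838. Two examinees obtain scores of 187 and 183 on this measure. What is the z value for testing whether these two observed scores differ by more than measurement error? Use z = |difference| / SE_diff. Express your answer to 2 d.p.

The standard error of measurement is 13.300·√(1 − 0.838) ≈ 13.300·0.402 ≈ 5.353.
Standard error of the difference = 5.353·√2 ≈ 7.570
z = 4 / 7.570 ≈ 0.528

0.53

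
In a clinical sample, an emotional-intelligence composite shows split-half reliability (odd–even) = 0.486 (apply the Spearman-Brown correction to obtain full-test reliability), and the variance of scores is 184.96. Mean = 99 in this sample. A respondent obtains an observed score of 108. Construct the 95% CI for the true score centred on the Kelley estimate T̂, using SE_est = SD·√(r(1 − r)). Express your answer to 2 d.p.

SD = √184.96 ≈ 13.60000
r_full = 2·0.486 / (1 + 0.486) ≈ 0.65410
T̂ = 0.65410(108) + 0.34590(99) ≈ 104.88694
SE_est = SD · √(r(1 − r)) = 13.60000 · √0.22625 ≈ 13.60000 · 0.47566 ≈ 6.46896
CI = 104.88694 ± 1.96 · 6.46896 → [92.20777, 117.56612]

[92.21, 117.57]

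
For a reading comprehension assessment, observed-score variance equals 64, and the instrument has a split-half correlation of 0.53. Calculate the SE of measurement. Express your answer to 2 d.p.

4.43

SD = √64 ≈ 8.000
r_full = 2·0.53 / (1 + 0.53) ≈ 0.693
SEM = 8.000 · √(1 − 0.693) = 8.000 · √0.307 ≈ 8.000 · 0.554 ≈ 4.434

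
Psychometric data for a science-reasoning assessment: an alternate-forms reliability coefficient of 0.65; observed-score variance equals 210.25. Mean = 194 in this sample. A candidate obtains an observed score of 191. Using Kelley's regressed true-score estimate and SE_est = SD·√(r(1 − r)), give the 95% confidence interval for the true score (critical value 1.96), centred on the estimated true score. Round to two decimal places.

SD = √210.25 ≈ 14.5000
Estimated true score = 0.6500·191 + (1 − 0.6500)·194 ≈ 192.0500
SE_est = SD · √(r(1 − r)) = 14.5000 · √0.2275 ≈ 14.5000 · 0.4770 ≈ 6.9161
CI = 192.0500 ± 1.96 · 6.9161 → [178.4945, 205.6055]

[178.49, 205.61]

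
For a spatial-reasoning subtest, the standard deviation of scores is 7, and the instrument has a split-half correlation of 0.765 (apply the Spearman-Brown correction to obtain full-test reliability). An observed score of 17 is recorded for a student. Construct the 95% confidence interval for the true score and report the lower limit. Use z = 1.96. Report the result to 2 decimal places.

r_full = 2·0.765 / (1 + 0.765) ≈ 0.8669
SEM = 7.0000 · √(1 − 0.8669) = 7.0000 · √0.1331 ≈ 7.0000 · 0.3649 ≈ 2.5542
1.96 · SEM ≈ 5.0063
Lower bound: 17 − 5.0063 = 11.9937

11.99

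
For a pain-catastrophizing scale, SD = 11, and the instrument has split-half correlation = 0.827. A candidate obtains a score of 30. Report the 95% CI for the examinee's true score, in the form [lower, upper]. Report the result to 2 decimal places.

[23.37, 36.63]

r_full = 2·0.827 / (1 + 0.827) ≈ 0.905
SEM = 11.000 × √(1 − 0.905) = 11.000 × √0.095 ≈ 11.000 × 0.308 ≈ 3.385
1.96 × SEM ≈ 6.634
Interval: (23.366, 36.634)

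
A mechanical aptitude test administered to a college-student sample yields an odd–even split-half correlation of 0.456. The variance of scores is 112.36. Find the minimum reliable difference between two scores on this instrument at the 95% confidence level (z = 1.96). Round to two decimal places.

σ = 112.36^(1/2) = 10.60000
r_full = 2·0.456 / (1 + 0.456) ≈ 0.62637
SEM = 10.60000 × √(1 − 0.62637) = 10.60000 × √0.37363 ≈ 10.60000 × 0.61125 ≈ 6.47925
SE_diff = SEM × √2 ≈ 6.47925 × 1.41421 ≈ 9.16304
Smallest detectable difference = 1.96×9.16304 ≈ 17.95956

17.96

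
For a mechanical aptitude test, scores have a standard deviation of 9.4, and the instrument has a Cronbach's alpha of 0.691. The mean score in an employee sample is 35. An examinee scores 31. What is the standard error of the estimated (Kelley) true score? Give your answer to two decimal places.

SE_est = 9.400·√(0.691·0.309) ≃ 4.344

4.34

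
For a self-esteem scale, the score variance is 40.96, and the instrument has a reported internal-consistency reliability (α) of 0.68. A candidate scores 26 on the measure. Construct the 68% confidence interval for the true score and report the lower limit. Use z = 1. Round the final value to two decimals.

22.38

SD = √40.96 = 6.40000
The standard error of measurement is 6.40000·√(1 − 0.68000) ≈ 6.40000·0.56569 ≈ 3.62039.
Half-width = 1·3.62039 ≈ 3.62039
Lower limit = 26 − 3.62039 ≈ 22.37961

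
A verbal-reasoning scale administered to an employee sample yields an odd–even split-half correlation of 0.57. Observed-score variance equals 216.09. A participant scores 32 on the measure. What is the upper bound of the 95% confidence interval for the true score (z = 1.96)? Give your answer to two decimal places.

47.08

σ = 216.09^(1/2) = 14.70000
r_full = 2·0.57 / (1 + 0.57) ≈ 0.72611
The standard error of measurement is 14.70000*√(1 − 0.72611) ≈ 14.70000*0.52334 ≈ 7.69311.
1.96 * SEM ≈ 15.07849
Upper limit = 32 + 15.07849 ≈ 47.07849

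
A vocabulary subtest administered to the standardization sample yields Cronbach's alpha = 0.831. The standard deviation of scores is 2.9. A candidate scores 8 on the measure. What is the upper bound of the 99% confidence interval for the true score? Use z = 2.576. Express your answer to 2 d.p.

The standard error of measurement is 2.900×√(1 − 0.831) ≈ 2.900×0.411 ≈ 1.192.
Margin = 2.576 × 1.192 ≈ 3.071
Upper limit = 8 + 3.071 ≈ 11.071

11.07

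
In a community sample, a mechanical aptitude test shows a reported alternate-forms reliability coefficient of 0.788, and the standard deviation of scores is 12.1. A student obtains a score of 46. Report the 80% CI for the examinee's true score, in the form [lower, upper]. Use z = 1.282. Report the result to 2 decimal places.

[38.86, 53.14]

SEM = 12.1000 · √(1 − 0.7880) = 12.1000 · √0.2120 ≈ 12.1000 · 0.4604 ≈ 5.5713
Margin = 1.282 · 5.5713 ≈ 7.1424
Interval: (38.8576, 53.1424)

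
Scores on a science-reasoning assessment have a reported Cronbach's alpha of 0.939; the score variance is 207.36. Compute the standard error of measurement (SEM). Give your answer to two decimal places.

3.56

SD = √207.36 = 14.40000
SEM = 14.40000*√(1 − 0.93900) ≃ 3.55654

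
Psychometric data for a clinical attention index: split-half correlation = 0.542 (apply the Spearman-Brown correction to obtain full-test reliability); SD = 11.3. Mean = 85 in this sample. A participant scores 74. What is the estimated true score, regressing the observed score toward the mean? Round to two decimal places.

r_full = 2·0.542 / (1 + 0.542) ≈ 0.7030
Estimated true score = 0.7030*74 + (1 − 0.7030)*85 ≈ 77.2672

77.27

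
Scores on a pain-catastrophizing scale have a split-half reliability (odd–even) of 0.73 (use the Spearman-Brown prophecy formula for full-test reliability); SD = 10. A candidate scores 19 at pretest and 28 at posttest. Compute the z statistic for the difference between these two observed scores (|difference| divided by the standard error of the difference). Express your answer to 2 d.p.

Spearman-Brown: r = 2(0.73) / (1 + 0.73) = 1.4600 / 1.7300 ≃ 0.8439
SEM = 10.0000 * √(1 − 0.8439) = 10.0000 * √0.1561 ≃ 10.0000 * 0.3951 ≃ 3.9506
Standard error of the difference = 3.9506·√2 ≃ 5.5869
z = |19 − 28| / 5.5869 = 9 / 5.5869 ≃ 1.6109

1.61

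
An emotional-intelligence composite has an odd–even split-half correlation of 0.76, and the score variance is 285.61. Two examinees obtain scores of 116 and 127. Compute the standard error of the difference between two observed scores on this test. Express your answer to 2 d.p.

SD = √285.61 ≃ 16.9000
Full-length reliability (Spearman-Brown) = 2(0.76)/(1+0.76) ≃ 0.8636
The standard error of measurement is 16.9000·√(1 − 0.8636) ≃ 16.9000·0.3693 ≃ 6.2407.
Standard error of the difference = 6.2407·√2 ≃ 8.8257

8.83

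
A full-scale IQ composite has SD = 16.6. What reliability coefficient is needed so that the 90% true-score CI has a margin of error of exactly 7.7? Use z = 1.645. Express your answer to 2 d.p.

0.92

Required SEM = 7.7 / 1.645 ≈ 4.681
Required reliability = 1 − (SEM/SD)² = 1 − 0.080 ≈ 0.920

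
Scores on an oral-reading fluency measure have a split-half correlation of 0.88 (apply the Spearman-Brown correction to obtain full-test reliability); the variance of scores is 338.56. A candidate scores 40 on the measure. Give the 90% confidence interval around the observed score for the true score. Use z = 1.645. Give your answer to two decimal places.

SD = √338.56 ≃ 18.400
r_full = 2·0.88 / (1 + 0.88) ≃ 0.936
The standard error of measurement is 18.400×√(1 − 0.936) ≃ 18.400×0.253 ≃ 4.649.
Margin = 1.645 × 4.649 ≃ 7.647
CI = 40 ± 7.647 → [32.353, 47.647]

[32.35, 47.65]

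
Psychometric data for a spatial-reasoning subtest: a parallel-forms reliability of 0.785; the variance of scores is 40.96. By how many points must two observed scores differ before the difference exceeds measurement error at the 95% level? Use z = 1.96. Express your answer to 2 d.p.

σ = 40.96^(1/2) = 6.400
SEM = 6.400·√(1 − 0.785) ≃ 2.968
SE_diff = SEM · √2 ≃ 2.968 · 1.414 ≃ 4.197
Smallest detectable difference = 1.96·4.197 ≃ 8.226

8.23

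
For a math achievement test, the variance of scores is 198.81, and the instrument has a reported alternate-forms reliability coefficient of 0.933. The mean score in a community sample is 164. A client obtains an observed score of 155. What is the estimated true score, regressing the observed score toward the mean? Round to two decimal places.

T̂ = r·X + (1 − r)·M = 0.9330×155 + 0.0670×164 = 144.6150 + 10.9880 ≃ 155.6030

155.60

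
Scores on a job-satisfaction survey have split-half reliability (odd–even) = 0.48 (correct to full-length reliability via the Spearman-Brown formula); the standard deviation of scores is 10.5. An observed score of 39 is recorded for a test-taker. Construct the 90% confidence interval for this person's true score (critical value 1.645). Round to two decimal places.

Spearman-Brown: r = 2(0.48) / (1 + 0.48) = 0.960 / 1.480 ≈ 0.649
SEM = 10.500×√(1 − 0.649) ≈ 6.224
Half-width = 1.645×6.224 ≈ 10.238
Interval: (28.762, 49.238)

[28.76, 49.24]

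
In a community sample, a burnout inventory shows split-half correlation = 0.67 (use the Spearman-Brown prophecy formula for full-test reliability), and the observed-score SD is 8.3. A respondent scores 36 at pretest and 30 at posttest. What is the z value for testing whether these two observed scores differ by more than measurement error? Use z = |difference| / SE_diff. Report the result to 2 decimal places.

Full-length reliability (Spearman-Brown) = 2(0.67)/(1+0.67) ≈ 0.802
SEM = 8.300*√(1 − 0.802) ≈ 3.690
SE_diff = SEM * √2 ≈ 3.690 * 1.414 ≈ 5.218
z = 6 / 5.218 ≈ 1.150

1.15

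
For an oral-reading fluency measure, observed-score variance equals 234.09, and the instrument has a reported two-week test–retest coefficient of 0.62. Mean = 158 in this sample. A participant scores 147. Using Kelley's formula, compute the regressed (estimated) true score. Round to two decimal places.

151.18

Estimated true score = 0.6200·147 + (1 − 0.6200)·158 ≈ 151.1800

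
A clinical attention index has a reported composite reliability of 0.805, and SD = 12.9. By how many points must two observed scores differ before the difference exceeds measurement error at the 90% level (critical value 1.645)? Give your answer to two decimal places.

SEM = 12.900 × √(1 − 0.805) = 12.900 × √0.195 ≃ 12.900 × 0.442 ≃ 5.696
SE_diff = SEM × √2 ≃ 5.696 × 1.414 ≃ 8.056
Smallest detectable difference = 1.645×8.056 ≃ 13.252

13.25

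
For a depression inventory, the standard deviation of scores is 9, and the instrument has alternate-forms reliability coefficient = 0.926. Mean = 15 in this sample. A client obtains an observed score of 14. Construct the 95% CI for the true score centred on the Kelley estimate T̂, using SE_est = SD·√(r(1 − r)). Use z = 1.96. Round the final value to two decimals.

T̂ = r·X + (1 − r)·M = 0.926·14 + 0.074·15 = 12.964 + 1.110 ≈ 14.074
SE_est = SD · √(r(1 − r)) = 9.000 · √0.069 ≈ 9.000 · 0.262 ≈ 2.356
CI = 14.074 ± 1.96 · 2.356 → [9.456, 18.692]

[9.46, 18.69]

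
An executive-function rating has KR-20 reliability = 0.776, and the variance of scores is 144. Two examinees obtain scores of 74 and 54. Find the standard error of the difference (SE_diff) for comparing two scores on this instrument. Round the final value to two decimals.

SD = √144 = 12.000
SEM = 12.000 · √(1 − 0.776) = 12.000 · √0.224 ≈ 12.000 · 0.473 ≈ 5.679
SE_diff = √2 · SEM ≈ 8.032

8.03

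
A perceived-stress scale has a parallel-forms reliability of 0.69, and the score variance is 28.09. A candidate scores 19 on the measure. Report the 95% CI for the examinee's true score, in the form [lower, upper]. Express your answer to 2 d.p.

[13.22, 24.78]

SD = √28.09 = 5.30000
SEM = 5.30000 · √(1 − 0.69000) = 5.30000 · √0.31000 ≈ 5.30000 · 0.55678 ≈ 2.95092
Half-width = 1.96·2.95092 ≈ 5.78379
Interval: (13.21621, 24.78379)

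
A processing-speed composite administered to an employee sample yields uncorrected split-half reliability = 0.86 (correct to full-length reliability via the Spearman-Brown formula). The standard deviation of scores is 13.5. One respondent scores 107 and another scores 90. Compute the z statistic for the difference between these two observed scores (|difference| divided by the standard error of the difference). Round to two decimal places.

3.25

r_full = 2·0.86 / (1 + 0.86) ≈ 0.9247
SEM = 13.5000 * √(1 − 0.9247) = 13.5000 * √0.0753 ≈ 13.5000 * 0.2744 ≈ 3.7037
SE_diff = √2 * SEM ≈ 5.2379
z = 17 / 5.2379 ≈ 3.2456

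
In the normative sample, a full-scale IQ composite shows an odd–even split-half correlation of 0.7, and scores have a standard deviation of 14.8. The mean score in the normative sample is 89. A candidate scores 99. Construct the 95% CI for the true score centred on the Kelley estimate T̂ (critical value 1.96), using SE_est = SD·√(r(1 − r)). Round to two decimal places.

[86.18, 108.29]

Spearman-Brown: r = 2(0.7) / (1 + 0.7) = 1.400 / 1.700 ≈ 0.824
T̂ = 0.824(99) + 0.176(89) ≈ 97.235
SE_est = 14.800*√(0.824*0.176) ≈ 5.642
CI = 97.235 ± 1.96 * 5.642 → [86.177, 108.294]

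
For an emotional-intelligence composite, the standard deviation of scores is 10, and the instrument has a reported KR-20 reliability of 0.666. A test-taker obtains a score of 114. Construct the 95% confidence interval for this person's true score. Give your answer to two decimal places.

SEM = 10.000 * √(1 − 0.666) = 10.000 * √0.334 ≈ 10.000 * 0.578 ≈ 5.779
Half-width = 1.96*5.779 ≈ 11.327
Interval: (102.673, 125.327)

[102.67, 125.33]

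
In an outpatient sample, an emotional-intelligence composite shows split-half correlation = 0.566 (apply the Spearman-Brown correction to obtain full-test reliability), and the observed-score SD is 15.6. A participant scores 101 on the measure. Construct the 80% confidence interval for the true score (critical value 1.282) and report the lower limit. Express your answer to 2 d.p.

r_full = 2·0.566 / (1 + 0.566) ≈ 0.7229
SEM = 15.6000×√(1 − 0.7229) ≈ 8.2125
Half-width = 1.282×8.2125 ≈ 10.5284
Lower bound: 101 − 10.5284 = 90.4716

90.47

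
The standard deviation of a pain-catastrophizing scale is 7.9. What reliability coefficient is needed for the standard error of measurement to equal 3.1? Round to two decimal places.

0.85

Required reliability = 1 − (SEM/SD)² = 1 − 0.1540 ≃ 0.8460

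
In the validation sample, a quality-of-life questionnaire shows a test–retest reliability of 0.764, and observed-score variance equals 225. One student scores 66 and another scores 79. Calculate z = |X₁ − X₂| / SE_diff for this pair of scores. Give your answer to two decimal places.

σ = 225^(1/2) = 15.0000
SEM = 15.0000·√(1 − 0.7640) ≈ 7.2870
Standard error of the difference = 7.2870·√2 ≈ 10.3053
z = |66 − 79| / 10.3053 = 13 / 10.3053 ≈ 1.2615

1.26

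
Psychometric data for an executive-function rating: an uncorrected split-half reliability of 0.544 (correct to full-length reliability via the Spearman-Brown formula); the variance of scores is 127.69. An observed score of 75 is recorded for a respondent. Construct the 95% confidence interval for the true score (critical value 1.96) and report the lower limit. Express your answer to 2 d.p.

62.96

SD = √127.69 ≈ 11.300
Spearman-Brown: r = 2(0.544) / (1 + 0.544) = 1.088 / 1.544 ≈ 0.705
The standard error of measurement is 11.300×√(1 − 0.705) ≈ 11.300×0.543 ≈ 6.141.
Half-width = 1.96×6.141 ≈ 12.036
Lower limit = 75 − 12.036 ≈ 62.964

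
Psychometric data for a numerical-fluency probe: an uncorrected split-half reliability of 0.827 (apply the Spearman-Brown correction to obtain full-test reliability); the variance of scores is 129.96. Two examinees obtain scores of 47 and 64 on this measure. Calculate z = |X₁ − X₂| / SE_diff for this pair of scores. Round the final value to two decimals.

3.43

SD = √129.96 = 11.400
r_full = 2·0.827 / (1 + 0.827) ≃ 0.905
The standard error of measurement is 11.400×√(1 − 0.905) ≃ 11.400×0.308 ≃ 3.508.
SE_diff = √2 × SEM ≃ 4.961
z = 17 / 4.961 ≃ 3.427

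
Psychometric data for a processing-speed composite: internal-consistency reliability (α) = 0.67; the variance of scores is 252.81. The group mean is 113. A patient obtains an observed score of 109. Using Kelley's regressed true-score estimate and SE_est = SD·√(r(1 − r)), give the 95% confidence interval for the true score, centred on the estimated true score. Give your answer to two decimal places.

SD = √252.81 ≈ 15.900
T̂ = r·X + (1 − r)·M = 0.670·109 + 0.330·113 = 73.030 + 37.290 ≈ 110.320
SE_est = 15.900·√[r(1 − r)] ≈ 7.476
CI = 110.320 ± 1.96 · 7.476 → [95.666, 124.974]

[95.67, 124.97]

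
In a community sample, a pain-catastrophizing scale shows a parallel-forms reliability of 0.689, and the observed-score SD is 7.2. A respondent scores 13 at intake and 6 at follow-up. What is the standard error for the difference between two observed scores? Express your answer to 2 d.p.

5.68

The standard error of measurement is 7.20000×√(1 − 0.68900) ≈ 7.20000×0.55767 ≈ 4.01525.
Standard error of the difference = 4.01525·√2 ≈ 5.67842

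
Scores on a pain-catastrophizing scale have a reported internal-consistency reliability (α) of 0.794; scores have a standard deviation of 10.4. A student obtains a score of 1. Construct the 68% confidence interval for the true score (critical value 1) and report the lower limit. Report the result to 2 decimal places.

-3.72

SEM = 10.4000·√(1 − 0.7940) ≃ 4.7203
Half-width = 1·4.7203 ≃ 4.7203
Lower limit = 1 − 4.7203 ≃ -3.7203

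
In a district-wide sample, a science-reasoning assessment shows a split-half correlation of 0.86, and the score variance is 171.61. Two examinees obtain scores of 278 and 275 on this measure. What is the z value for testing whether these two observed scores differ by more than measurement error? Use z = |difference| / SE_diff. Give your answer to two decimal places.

0.59

SD = √171.61 ≈ 13.1000
Spearman-Brown: r = 2(0.86) / (1 + 0.86) = 1.7200 / 1.8600 ≈ 0.9247
The standard error of measurement is 13.1000*√(1 − 0.9247) ≈ 13.1000*0.2744 ≈ 3.5940.
SE_diff = √2 * SEM ≈ 5.0827
z = |278 − 275| / 5.0827 = 3 / 5.0827 ≈ 0.5902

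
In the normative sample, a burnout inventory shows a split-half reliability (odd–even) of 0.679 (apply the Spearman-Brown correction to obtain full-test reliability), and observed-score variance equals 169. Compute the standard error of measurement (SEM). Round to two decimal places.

5.68

σ = 169^(1/2) = 13.000
r_full = 2·0.679 / (1 + 0.679) ≈ 0.809
SEM = 13.000 · √(1 − 0.809) = 13.000 · √0.191 ≈ 13.000 · 0.437 ≈ 5.684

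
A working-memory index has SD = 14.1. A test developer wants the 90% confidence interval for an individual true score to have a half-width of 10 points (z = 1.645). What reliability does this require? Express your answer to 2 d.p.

Required SEM = 10 / 1.645 ≈ 6.079
Required reliability = 1 − (SEM/SD)² = 1 − 0.186 ≈ 0.814

0.81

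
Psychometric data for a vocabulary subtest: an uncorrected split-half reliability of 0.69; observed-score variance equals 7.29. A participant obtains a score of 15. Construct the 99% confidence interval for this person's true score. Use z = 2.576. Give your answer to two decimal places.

SD = √7.29 = 2.700
Full-length reliability (Spearman-Brown) = 2(0.69)/(1+0.69) ≈ 0.817
The standard error of measurement is 2.700·√(1 − 0.817) ≈ 2.700·0.428 ≈ 1.156.
2.576 · SEM ≈ 2.979
Interval: (12.021, 17.979)

[12.02, 17.98]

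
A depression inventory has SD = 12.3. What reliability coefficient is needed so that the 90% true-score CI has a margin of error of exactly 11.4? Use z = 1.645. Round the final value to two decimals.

Required SEM = 11.4 / 1.645 ≈ 6.9301
Required reliability = 1 − (SEM/SD)² = 1 − 0.3174 ≈ 0.6826

0.68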